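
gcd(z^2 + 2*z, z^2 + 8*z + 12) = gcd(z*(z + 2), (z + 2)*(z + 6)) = z + 2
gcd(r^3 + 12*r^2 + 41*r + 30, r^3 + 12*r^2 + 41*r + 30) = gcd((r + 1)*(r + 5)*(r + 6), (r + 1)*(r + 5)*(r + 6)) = r^3 + 12*r^2 + 41*r + 30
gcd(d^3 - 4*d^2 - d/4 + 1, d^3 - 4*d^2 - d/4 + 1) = d^3 - 4*d^2 - d/4 + 1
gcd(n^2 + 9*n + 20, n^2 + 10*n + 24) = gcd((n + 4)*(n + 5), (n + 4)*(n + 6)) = n + 4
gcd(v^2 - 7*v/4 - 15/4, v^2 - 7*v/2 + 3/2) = v - 3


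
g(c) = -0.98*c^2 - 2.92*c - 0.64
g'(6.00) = -14.68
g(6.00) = -53.44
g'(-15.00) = 26.48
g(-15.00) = -177.34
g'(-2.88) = 2.72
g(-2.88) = -0.36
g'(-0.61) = -1.72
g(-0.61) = 0.78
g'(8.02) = -18.64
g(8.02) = -87.09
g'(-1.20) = -0.57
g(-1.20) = 1.45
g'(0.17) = -3.25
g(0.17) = -1.16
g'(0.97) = -4.82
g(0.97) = -4.39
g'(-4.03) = 4.98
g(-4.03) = -4.79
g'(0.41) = -3.72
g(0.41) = -2.00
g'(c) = -1.96*c - 2.92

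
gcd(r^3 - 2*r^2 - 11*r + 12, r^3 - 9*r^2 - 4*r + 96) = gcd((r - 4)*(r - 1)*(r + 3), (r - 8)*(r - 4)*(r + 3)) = r^2 - r - 12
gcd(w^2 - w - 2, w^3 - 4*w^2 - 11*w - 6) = w + 1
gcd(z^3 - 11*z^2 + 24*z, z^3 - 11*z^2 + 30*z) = z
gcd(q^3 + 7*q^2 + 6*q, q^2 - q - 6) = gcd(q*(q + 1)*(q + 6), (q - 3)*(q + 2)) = 1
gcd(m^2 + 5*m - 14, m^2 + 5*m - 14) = m^2 + 5*m - 14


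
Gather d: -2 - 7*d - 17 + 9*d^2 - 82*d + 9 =9*d^2 - 89*d - 10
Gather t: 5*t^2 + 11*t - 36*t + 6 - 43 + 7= 5*t^2 - 25*t - 30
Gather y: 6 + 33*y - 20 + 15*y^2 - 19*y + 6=15*y^2 + 14*y - 8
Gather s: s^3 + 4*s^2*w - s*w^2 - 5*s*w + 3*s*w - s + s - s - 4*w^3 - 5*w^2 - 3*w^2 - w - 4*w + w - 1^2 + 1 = s^3 + 4*s^2*w + s*(-w^2 - 2*w - 1) - 4*w^3 - 8*w^2 - 4*w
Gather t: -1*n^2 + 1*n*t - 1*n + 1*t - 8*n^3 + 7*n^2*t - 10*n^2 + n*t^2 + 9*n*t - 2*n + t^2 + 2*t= -8*n^3 - 11*n^2 - 3*n + t^2*(n + 1) + t*(7*n^2 + 10*n + 3)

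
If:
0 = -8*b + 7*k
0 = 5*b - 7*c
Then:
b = 7*k/8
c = 5*k/8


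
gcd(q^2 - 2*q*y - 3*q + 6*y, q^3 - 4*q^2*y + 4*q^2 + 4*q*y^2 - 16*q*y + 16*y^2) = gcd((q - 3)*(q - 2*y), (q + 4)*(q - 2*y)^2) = -q + 2*y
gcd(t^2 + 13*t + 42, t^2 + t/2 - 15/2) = 1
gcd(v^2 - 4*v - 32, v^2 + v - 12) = v + 4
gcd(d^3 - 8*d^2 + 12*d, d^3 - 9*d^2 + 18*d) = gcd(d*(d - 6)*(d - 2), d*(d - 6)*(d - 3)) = d^2 - 6*d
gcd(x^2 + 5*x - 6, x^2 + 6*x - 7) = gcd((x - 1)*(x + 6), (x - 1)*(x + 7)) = x - 1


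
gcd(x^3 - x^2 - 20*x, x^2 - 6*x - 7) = 1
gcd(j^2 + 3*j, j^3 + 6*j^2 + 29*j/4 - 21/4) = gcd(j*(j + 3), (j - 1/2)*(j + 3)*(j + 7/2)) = j + 3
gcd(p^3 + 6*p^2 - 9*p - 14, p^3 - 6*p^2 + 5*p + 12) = p + 1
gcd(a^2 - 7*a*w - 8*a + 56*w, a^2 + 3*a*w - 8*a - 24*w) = a - 8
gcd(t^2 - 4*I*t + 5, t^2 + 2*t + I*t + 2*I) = t + I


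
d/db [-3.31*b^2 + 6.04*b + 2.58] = 6.04 - 6.62*b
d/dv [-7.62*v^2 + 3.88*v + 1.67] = 3.88 - 15.24*v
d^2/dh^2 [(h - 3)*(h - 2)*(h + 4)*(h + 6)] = 12*h^2 + 30*h - 40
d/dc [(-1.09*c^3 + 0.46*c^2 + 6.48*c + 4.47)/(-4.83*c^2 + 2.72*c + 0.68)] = (5.2647*c^4 - 5.9296*c^3 + 30.326*c^2 + 43.8058*c - 7.752)/(23.3289*c^4 - 26.2752*c^3 + 0.829600000000001*c^2 + 3.6992*c + 0.4624)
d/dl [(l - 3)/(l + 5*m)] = (5*m + 3)/(l + 5*m)^2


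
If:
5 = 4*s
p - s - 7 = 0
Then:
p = 33/4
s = 5/4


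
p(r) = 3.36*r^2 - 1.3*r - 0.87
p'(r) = 6.72*r - 1.3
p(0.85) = 0.45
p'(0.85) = 4.41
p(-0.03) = -0.83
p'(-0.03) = -1.50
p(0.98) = 1.08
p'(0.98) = 5.29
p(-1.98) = 14.88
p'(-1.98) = -14.61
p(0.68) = -0.20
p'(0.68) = 3.27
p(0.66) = -0.26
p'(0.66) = 3.14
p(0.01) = -0.88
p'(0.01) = -1.23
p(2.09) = 11.09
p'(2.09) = 12.74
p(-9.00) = 282.99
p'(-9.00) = -61.78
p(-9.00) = 282.99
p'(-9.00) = -61.78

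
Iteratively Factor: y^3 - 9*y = (y)*(y^2 - 9) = y*(y + 3)*(y - 3)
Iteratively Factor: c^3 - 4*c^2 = (c - 4)*(c^2) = c*(c - 4)*(c)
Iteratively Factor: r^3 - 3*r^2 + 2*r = (r)*(r^2 - 3*r + 2) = r*(r - 2)*(r - 1)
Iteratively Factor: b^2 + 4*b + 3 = (b + 3)*(b + 1)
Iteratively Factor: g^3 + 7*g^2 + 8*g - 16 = (g + 4)*(g^2 + 3*g - 4) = (g + 4)^2*(g - 1)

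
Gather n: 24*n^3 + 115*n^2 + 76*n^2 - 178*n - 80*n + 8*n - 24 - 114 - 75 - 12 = 24*n^3 + 191*n^2 - 250*n - 225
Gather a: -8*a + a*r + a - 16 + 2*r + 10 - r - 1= a*(r - 7) + r - 7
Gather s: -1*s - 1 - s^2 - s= -s^2 - 2*s - 1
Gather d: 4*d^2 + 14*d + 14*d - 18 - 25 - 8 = 4*d^2 + 28*d - 51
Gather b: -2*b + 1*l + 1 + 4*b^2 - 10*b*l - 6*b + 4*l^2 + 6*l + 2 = 4*b^2 + b*(-10*l - 8) + 4*l^2 + 7*l + 3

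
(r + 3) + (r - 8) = 2*r - 5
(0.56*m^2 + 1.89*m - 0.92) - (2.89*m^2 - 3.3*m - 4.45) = -2.33*m^2 + 5.19*m + 3.53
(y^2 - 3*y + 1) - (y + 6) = y^2 - 4*y - 5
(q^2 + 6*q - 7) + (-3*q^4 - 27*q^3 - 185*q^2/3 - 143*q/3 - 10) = -3*q^4 - 27*q^3 - 182*q^2/3 - 125*q/3 - 17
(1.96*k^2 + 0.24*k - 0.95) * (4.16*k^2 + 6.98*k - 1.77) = 8.1536*k^4 + 14.6792*k^3 - 5.746*k^2 - 7.0558*k + 1.6815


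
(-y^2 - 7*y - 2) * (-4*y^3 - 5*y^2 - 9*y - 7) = 4*y^5 + 33*y^4 + 52*y^3 + 80*y^2 + 67*y + 14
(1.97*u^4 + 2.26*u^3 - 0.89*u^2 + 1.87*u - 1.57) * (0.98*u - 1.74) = 1.9306*u^5 - 1.213*u^4 - 4.8046*u^3 + 3.3812*u^2 - 4.7924*u + 2.7318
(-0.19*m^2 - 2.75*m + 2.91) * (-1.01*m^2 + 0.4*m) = 0.1919*m^4 + 2.7015*m^3 - 4.0391*m^2 + 1.164*m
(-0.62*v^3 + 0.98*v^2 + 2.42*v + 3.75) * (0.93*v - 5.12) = -0.5766*v^4 + 4.0858*v^3 - 2.767*v^2 - 8.9029*v - 19.2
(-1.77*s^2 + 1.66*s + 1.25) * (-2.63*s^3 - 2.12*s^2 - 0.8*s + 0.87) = 4.6551*s^5 - 0.613399999999999*s^4 - 5.3907*s^3 - 5.5179*s^2 + 0.4442*s + 1.0875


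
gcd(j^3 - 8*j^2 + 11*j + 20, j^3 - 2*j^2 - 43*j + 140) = j^2 - 9*j + 20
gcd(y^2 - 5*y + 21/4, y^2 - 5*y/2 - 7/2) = y - 7/2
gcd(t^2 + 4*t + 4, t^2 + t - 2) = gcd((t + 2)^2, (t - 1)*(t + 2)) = t + 2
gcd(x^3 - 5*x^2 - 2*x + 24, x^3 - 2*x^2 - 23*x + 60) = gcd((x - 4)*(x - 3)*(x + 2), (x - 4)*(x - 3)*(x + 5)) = x^2 - 7*x + 12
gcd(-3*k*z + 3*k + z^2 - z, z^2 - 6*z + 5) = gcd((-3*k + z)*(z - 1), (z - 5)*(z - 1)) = z - 1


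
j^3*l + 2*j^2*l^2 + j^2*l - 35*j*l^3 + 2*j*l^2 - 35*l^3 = (j - 5*l)*(j + 7*l)*(j*l + l)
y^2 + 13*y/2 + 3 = (y + 1/2)*(y + 6)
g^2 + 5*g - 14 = (g - 2)*(g + 7)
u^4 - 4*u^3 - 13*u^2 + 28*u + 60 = (u - 5)*(u - 3)*(u + 2)^2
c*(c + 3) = c^2 + 3*c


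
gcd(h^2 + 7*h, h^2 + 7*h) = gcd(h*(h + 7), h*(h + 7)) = h^2 + 7*h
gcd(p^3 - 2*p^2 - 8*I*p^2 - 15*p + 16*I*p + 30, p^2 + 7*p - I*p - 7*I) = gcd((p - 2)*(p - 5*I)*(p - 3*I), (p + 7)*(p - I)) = 1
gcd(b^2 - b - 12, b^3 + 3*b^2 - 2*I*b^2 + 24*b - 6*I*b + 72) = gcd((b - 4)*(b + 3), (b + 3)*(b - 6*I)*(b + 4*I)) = b + 3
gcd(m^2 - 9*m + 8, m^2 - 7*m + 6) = m - 1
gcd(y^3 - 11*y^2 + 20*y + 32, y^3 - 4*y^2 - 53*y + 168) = y - 8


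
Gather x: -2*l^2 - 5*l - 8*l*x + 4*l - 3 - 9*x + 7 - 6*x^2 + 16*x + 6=-2*l^2 - l - 6*x^2 + x*(7 - 8*l) + 10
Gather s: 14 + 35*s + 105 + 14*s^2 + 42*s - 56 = 14*s^2 + 77*s + 63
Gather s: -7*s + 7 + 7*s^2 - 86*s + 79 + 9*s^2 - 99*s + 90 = 16*s^2 - 192*s + 176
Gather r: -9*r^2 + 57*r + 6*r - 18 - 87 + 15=-9*r^2 + 63*r - 90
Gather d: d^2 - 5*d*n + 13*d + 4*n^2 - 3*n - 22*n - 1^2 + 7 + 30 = d^2 + d*(13 - 5*n) + 4*n^2 - 25*n + 36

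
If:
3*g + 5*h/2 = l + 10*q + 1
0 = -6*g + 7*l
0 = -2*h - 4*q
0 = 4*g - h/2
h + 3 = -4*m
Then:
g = 7/435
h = 56/435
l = 2/145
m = -1361/1740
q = -28/435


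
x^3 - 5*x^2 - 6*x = x*(x - 6)*(x + 1)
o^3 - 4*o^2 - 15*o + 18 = (o - 6)*(o - 1)*(o + 3)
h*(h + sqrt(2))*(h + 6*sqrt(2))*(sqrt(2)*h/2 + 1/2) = sqrt(2)*h^4/2 + 15*h^3/2 + 19*sqrt(2)*h^2/2 + 6*h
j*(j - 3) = j^2 - 3*j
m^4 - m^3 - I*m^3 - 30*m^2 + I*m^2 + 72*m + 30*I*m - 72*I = (m - 4)*(m - 3)*(m + 6)*(m - I)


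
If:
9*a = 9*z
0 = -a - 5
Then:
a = -5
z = -5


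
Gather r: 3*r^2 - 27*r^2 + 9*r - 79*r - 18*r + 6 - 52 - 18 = -24*r^2 - 88*r - 64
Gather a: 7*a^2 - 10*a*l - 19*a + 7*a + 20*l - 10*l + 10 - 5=7*a^2 + a*(-10*l - 12) + 10*l + 5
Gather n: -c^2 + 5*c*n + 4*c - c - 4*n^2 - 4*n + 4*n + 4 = -c^2 + 5*c*n + 3*c - 4*n^2 + 4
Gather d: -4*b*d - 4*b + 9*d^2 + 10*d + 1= -4*b + 9*d^2 + d*(10 - 4*b) + 1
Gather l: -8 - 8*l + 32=24 - 8*l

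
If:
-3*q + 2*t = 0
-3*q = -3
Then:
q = 1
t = 3/2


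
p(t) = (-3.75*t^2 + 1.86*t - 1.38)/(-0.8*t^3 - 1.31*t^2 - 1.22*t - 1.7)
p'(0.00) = -1.68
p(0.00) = 0.81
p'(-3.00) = -2.33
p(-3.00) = -3.46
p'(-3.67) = -1.12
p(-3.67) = -2.38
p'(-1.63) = -591.46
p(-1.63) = -52.72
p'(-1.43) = -363.36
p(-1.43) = 39.71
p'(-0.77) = -8.81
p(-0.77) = 4.30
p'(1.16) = 0.26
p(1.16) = 0.70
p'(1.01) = 0.31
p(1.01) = 0.65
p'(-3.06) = -2.15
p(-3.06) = -3.32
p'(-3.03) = -2.24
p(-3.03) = -3.39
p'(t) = (1.86 - 7.5*t)/(-0.8*t^3 - 1.31*t^2 - 1.22*t - 1.7) + (-3.75*t^2 + 1.86*t - 1.38)*(2.4*t^2 + 2.62*t + 1.22)/(-0.8*t^3 - 1.31*t^2 - 1.22*t - 1.7)^2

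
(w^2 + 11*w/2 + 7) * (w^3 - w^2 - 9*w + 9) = w^5 + 9*w^4/2 - 15*w^3/2 - 95*w^2/2 - 27*w/2 + 63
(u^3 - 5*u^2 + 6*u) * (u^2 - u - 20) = u^5 - 6*u^4 - 9*u^3 + 94*u^2 - 120*u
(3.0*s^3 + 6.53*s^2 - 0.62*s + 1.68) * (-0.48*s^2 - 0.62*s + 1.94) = -1.44*s^5 - 4.9944*s^4 + 2.069*s^3 + 12.2462*s^2 - 2.2444*s + 3.2592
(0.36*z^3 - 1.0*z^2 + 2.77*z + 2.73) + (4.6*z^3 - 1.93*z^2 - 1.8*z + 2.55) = 4.96*z^3 - 2.93*z^2 + 0.97*z + 5.28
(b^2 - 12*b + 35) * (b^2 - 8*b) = b^4 - 20*b^3 + 131*b^2 - 280*b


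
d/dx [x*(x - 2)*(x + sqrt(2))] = x*(x - 2) + x*(x + sqrt(2)) + (x - 2)*(x + sqrt(2))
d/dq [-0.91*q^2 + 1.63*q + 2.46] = 1.63 - 1.82*q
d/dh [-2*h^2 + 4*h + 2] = 4 - 4*h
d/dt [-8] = 0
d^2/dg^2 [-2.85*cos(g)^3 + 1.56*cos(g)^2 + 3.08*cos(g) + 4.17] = -0.9425*cos(g) - 3.12*cos(2*g) + 6.4125*cos(3*g)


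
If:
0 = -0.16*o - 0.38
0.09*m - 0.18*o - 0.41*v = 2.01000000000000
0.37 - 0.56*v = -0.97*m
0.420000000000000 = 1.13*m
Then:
No Solution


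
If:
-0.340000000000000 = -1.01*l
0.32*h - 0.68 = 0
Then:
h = 2.12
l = 0.34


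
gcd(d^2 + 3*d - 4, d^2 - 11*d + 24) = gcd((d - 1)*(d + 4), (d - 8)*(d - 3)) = 1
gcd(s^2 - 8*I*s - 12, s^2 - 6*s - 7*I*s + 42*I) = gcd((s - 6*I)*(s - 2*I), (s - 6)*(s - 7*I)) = 1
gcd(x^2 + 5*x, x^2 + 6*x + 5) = x + 5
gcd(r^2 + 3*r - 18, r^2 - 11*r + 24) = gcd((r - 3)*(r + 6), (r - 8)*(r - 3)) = r - 3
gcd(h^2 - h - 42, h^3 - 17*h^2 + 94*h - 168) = h - 7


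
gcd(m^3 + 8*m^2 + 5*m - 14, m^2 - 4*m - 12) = m + 2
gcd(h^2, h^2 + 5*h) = h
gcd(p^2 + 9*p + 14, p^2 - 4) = p + 2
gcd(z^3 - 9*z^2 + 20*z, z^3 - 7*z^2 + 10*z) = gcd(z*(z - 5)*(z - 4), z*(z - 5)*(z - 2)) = z^2 - 5*z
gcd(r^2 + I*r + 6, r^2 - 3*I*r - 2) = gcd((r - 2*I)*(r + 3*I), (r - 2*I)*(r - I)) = r - 2*I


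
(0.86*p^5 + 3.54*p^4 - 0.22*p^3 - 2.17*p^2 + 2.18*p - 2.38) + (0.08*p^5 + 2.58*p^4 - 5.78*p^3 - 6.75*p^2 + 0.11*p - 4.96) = 0.94*p^5 + 6.12*p^4 - 6.0*p^3 - 8.92*p^2 + 2.29*p - 7.34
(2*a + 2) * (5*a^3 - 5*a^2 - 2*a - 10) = 10*a^4 - 14*a^2 - 24*a - 20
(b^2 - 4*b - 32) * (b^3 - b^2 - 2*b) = b^5 - 5*b^4 - 30*b^3 + 40*b^2 + 64*b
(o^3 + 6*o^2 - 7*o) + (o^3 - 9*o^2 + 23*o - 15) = 2*o^3 - 3*o^2 + 16*o - 15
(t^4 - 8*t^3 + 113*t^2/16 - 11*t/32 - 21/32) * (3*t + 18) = 3*t^5 - 6*t^4 - 1965*t^3/16 + 4035*t^2/32 - 261*t/32 - 189/16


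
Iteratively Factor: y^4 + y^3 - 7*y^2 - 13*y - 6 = (y + 1)*(y^3 - 7*y - 6) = (y + 1)*(y + 2)*(y^2 - 2*y - 3) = (y + 1)^2*(y + 2)*(y - 3)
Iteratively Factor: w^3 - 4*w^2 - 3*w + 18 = (w - 3)*(w^2 - w - 6) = (w - 3)*(w + 2)*(w - 3)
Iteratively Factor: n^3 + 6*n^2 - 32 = (n + 4)*(n^2 + 2*n - 8) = (n - 2)*(n + 4)*(n + 4)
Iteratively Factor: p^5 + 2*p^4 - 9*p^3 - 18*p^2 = (p)*(p^4 + 2*p^3 - 9*p^2 - 18*p) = p^2*(p^3 + 2*p^2 - 9*p - 18) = p^2*(p - 3)*(p^2 + 5*p + 6) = p^2*(p - 3)*(p + 3)*(p + 2)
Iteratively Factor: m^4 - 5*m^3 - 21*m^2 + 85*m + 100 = (m + 4)*(m^3 - 9*m^2 + 15*m + 25) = (m - 5)*(m + 4)*(m^2 - 4*m - 5) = (m - 5)^2*(m + 4)*(m + 1)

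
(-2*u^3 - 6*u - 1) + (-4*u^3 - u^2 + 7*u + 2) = -6*u^3 - u^2 + u + 1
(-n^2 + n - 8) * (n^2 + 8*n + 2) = -n^4 - 7*n^3 - 2*n^2 - 62*n - 16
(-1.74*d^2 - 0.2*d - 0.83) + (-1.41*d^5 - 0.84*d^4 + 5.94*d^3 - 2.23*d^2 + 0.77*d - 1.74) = -1.41*d^5 - 0.84*d^4 + 5.94*d^3 - 3.97*d^2 + 0.57*d - 2.57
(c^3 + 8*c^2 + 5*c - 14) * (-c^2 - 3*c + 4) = -c^5 - 11*c^4 - 25*c^3 + 31*c^2 + 62*c - 56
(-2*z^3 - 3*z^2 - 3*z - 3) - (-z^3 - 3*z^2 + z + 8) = -z^3 - 4*z - 11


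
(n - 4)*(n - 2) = n^2 - 6*n + 8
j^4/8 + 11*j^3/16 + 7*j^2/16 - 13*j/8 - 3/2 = (j/4 + 1)*(j/2 + 1)*(j - 3/2)*(j + 1)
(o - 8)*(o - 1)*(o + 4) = o^3 - 5*o^2 - 28*o + 32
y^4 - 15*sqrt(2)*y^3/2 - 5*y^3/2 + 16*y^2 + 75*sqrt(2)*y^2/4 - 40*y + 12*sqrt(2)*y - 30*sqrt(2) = (y - 5/2)*(y - 6*sqrt(2))*(y - 2*sqrt(2))*(y + sqrt(2)/2)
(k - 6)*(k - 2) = k^2 - 8*k + 12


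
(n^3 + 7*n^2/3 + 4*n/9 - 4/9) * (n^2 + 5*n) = n^5 + 22*n^4/3 + 109*n^3/9 + 16*n^2/9 - 20*n/9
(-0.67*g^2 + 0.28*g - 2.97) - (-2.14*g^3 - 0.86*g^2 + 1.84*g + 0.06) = 2.14*g^3 + 0.19*g^2 - 1.56*g - 3.03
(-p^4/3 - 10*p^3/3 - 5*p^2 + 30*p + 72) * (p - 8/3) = -p^5/3 - 22*p^4/9 + 35*p^3/9 + 130*p^2/3 - 8*p - 192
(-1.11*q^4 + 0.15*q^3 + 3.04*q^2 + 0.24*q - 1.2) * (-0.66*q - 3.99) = 0.7326*q^5 + 4.3299*q^4 - 2.6049*q^3 - 12.288*q^2 - 0.1656*q + 4.788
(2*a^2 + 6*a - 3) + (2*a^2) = 4*a^2 + 6*a - 3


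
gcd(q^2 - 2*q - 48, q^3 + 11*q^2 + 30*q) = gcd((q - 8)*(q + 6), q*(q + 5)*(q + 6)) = q + 6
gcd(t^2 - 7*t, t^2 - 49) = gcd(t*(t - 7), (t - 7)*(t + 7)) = t - 7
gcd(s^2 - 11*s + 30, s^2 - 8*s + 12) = s - 6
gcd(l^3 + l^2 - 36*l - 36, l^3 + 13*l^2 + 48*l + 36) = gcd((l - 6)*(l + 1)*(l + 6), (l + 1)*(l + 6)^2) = l^2 + 7*l + 6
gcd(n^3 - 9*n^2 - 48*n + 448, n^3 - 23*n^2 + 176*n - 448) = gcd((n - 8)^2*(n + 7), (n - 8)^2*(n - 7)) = n^2 - 16*n + 64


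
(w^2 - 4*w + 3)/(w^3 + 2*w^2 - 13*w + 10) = (w - 3)/(w^2 + 3*w - 10)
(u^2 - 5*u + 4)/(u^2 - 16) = (u - 1)/(u + 4)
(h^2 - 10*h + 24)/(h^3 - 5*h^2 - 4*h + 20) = (h^2 - 10*h + 24)/(h^3 - 5*h^2 - 4*h + 20)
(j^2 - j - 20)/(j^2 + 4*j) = (j - 5)/j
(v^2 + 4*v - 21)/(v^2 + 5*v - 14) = (v - 3)/(v - 2)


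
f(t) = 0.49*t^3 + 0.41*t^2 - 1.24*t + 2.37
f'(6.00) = 56.60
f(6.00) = 115.53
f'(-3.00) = 9.53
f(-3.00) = -3.45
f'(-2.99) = 9.45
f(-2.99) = -3.36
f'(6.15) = 59.40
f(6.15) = 124.23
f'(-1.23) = -0.02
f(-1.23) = 3.60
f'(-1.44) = 0.63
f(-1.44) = 3.54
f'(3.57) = 20.42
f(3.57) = 25.46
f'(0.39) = -0.70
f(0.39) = 1.98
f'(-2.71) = 7.33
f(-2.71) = -1.01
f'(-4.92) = 30.31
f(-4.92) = -39.96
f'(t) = 1.47*t^2 + 0.82*t - 1.24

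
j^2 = j^2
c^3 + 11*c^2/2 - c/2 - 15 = (c - 3/2)*(c + 2)*(c + 5)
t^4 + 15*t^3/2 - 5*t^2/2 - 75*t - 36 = (t - 3)*(t + 1/2)*(t + 4)*(t + 6)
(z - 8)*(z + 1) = z^2 - 7*z - 8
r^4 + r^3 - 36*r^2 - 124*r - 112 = (r - 7)*(r + 2)^2*(r + 4)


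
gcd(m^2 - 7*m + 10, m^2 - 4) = m - 2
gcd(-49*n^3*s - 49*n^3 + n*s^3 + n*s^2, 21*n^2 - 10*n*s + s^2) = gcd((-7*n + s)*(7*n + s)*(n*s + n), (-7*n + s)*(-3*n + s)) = -7*n + s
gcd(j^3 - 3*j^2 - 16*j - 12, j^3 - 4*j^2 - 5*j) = j + 1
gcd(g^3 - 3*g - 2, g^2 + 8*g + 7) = g + 1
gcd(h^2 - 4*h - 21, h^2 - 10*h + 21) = h - 7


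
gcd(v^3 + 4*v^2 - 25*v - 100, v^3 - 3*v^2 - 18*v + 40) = v^2 - v - 20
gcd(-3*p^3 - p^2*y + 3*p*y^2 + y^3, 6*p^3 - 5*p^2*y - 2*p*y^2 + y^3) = -p + y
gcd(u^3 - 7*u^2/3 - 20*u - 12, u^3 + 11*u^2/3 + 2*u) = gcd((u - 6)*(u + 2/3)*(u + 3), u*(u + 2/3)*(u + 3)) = u^2 + 11*u/3 + 2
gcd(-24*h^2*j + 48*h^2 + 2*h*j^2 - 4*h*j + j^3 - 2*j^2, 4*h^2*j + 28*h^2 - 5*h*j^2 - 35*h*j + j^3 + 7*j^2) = 4*h - j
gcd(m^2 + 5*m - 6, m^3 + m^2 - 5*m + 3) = m - 1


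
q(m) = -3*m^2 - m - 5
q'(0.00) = -1.00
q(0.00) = -5.00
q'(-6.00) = 35.00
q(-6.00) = -107.00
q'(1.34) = -9.04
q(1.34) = -11.73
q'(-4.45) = 25.70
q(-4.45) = -59.96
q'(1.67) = -11.02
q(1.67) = -15.04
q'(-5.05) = 29.30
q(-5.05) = -76.46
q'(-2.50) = 14.00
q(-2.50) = -21.25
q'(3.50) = -22.00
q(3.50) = -45.25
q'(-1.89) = 10.34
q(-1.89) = -13.83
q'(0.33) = -2.98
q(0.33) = -5.66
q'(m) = -6*m - 1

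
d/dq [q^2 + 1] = 2*q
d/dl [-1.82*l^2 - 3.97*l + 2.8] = -3.64*l - 3.97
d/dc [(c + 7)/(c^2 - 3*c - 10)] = (c^2 - 3*c - (c + 7)*(2*c - 3) - 10)/(-c^2 + 3*c + 10)^2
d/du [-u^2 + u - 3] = 1 - 2*u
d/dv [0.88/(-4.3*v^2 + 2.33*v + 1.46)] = (7.568*v - 2.0504)/(-4.3*v^2 + 2.33*v + 1.46)^2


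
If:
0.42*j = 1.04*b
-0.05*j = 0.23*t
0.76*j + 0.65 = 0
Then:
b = -0.35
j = -0.86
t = 0.19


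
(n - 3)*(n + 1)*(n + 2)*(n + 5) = n^4 + 5*n^3 - 7*n^2 - 41*n - 30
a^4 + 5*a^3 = a^3*(a + 5)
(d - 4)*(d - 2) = d^2 - 6*d + 8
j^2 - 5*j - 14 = (j - 7)*(j + 2)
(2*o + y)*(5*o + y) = 10*o^2 + 7*o*y + y^2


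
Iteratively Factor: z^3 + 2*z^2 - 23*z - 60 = (z + 4)*(z^2 - 2*z - 15) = (z - 5)*(z + 4)*(z + 3)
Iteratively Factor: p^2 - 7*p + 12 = (p - 3)*(p - 4)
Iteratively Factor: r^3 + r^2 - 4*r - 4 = (r + 1)*(r^2 - 4) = (r - 2)*(r + 1)*(r + 2)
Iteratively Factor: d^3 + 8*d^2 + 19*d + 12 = (d + 1)*(d^2 + 7*d + 12) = (d + 1)*(d + 3)*(d + 4)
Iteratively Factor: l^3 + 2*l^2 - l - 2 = (l + 1)*(l^2 + l - 2) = (l + 1)*(l + 2)*(l - 1)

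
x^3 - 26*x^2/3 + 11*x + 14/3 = (x - 7)*(x - 2)*(x + 1/3)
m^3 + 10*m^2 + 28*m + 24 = (m + 2)^2*(m + 6)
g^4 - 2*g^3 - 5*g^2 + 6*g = g*(g - 3)*(g - 1)*(g + 2)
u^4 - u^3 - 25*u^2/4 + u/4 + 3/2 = (u - 3)*(u - 1/2)*(u + 1/2)*(u + 2)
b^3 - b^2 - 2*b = b*(b - 2)*(b + 1)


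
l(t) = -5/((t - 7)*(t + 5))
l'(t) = 5/((t - 7)*(t + 5)^2) + 5/((t - 7)^2*(t + 5))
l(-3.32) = 0.29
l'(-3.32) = -0.14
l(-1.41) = 0.17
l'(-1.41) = -0.03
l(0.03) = 0.14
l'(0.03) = -0.01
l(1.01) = 0.14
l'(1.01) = 0.00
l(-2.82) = 0.23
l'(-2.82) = -0.08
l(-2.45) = 0.21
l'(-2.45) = -0.06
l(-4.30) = 0.63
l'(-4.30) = -0.85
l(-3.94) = 0.43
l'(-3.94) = -0.37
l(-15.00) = -0.02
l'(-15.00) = 0.00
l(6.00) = 0.45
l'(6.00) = 0.41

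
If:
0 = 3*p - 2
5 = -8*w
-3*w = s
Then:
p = 2/3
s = 15/8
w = -5/8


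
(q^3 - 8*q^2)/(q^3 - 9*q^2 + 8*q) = q/(q - 1)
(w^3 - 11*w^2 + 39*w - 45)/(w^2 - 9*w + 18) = (w^2 - 8*w + 15)/(w - 6)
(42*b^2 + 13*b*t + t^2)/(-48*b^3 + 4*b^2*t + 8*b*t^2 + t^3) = (7*b + t)/(-8*b^2 + 2*b*t + t^2)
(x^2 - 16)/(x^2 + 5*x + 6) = (x^2 - 16)/(x^2 + 5*x + 6)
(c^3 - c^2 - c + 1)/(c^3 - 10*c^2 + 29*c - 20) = (c^2 - 1)/(c^2 - 9*c + 20)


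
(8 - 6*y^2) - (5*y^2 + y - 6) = -11*y^2 - y + 14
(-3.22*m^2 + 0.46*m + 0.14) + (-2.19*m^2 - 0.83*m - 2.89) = -5.41*m^2 - 0.37*m - 2.75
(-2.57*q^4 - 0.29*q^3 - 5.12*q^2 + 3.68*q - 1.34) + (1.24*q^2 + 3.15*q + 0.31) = -2.57*q^4 - 0.29*q^3 - 3.88*q^2 + 6.83*q - 1.03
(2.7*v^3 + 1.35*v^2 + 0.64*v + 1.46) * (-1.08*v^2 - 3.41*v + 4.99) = -2.916*v^5 - 10.665*v^4 + 8.1783*v^3 + 2.9773*v^2 - 1.785*v + 7.2854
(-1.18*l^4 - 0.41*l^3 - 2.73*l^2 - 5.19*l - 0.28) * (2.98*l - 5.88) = -3.5164*l^5 + 5.7166*l^4 - 5.7246*l^3 + 0.586199999999998*l^2 + 29.6828*l + 1.6464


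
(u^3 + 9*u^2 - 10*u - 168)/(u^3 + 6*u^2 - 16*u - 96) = (u + 7)/(u + 4)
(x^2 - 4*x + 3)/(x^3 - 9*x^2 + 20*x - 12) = (x - 3)/(x^2 - 8*x + 12)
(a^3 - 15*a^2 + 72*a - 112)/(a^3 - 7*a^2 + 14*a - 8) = (a^2 - 11*a + 28)/(a^2 - 3*a + 2)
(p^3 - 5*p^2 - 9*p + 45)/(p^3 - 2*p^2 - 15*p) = (p - 3)/p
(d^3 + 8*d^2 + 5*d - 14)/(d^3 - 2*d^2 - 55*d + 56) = (d + 2)/(d - 8)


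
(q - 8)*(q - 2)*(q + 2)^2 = q^4 - 6*q^3 - 20*q^2 + 24*q + 64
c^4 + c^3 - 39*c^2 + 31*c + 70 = (c - 5)*(c - 2)*(c + 1)*(c + 7)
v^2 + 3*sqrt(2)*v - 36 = (v - 3*sqrt(2))*(v + 6*sqrt(2))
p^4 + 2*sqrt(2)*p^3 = p^3*(p + 2*sqrt(2))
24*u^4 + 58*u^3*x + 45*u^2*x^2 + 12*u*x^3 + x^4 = (u + x)^2*(4*u + x)*(6*u + x)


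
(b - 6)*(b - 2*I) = b^2 - 6*b - 2*I*b + 12*I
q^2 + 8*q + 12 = (q + 2)*(q + 6)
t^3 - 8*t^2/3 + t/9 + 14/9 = (t - 7/3)*(t - 1)*(t + 2/3)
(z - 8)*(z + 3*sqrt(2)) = z^2 - 8*z + 3*sqrt(2)*z - 24*sqrt(2)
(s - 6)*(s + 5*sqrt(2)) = s^2 - 6*s + 5*sqrt(2)*s - 30*sqrt(2)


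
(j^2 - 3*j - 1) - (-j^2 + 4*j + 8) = 2*j^2 - 7*j - 9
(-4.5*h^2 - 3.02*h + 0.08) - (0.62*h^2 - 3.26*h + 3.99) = -5.12*h^2 + 0.24*h - 3.91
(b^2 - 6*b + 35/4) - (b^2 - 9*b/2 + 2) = 27/4 - 3*b/2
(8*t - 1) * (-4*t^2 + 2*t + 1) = -32*t^3 + 20*t^2 + 6*t - 1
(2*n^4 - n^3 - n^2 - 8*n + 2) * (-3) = -6*n^4 + 3*n^3 + 3*n^2 + 24*n - 6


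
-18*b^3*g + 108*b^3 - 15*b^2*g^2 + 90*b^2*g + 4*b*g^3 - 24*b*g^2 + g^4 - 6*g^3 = (-3*b + g)*(b + g)*(6*b + g)*(g - 6)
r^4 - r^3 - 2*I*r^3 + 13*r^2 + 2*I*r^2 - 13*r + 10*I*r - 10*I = (r - 1)*(r - 5*I)*(r + I)*(r + 2*I)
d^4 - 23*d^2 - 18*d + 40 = (d - 5)*(d - 1)*(d + 2)*(d + 4)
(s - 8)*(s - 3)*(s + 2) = s^3 - 9*s^2 + 2*s + 48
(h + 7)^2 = h^2 + 14*h + 49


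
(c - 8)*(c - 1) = c^2 - 9*c + 8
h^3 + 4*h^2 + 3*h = h*(h + 1)*(h + 3)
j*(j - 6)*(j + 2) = j^3 - 4*j^2 - 12*j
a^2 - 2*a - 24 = (a - 6)*(a + 4)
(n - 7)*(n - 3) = n^2 - 10*n + 21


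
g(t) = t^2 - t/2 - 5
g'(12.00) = 23.50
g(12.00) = 133.00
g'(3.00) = 5.50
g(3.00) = 2.50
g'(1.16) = 1.82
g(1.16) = -4.23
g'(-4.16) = -8.82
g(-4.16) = 14.39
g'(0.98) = 1.46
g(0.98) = -4.53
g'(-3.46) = -7.42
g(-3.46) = 8.70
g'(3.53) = 6.56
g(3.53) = 5.70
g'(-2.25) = -5.00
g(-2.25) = 1.19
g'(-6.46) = -13.42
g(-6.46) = 39.96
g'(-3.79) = -8.08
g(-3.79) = 11.26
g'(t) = 2*t - 1/2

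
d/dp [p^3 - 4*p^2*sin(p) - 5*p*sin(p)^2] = -4*p^2*cos(p) + 3*p^2 - 8*p*sin(p) - 5*p*sin(2*p) - 5*sin(p)^2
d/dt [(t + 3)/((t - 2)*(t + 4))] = (-t^2 - 6*t - 14)/(t^4 + 4*t^3 - 12*t^2 - 32*t + 64)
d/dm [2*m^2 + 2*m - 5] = 4*m + 2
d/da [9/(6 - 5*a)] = 45/(5*a - 6)^2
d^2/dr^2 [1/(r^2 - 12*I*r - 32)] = 2*(r^2 - 12*I*r - 4*(r - 6*I)^2 - 32)/(-r^2 + 12*I*r + 32)^3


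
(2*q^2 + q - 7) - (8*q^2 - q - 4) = -6*q^2 + 2*q - 3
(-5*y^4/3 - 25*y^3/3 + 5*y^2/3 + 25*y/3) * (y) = -5*y^5/3 - 25*y^4/3 + 5*y^3/3 + 25*y^2/3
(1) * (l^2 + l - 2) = l^2 + l - 2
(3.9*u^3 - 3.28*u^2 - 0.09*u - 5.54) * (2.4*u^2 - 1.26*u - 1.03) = 9.36*u^5 - 12.786*u^4 - 0.100200000000001*u^3 - 9.8042*u^2 + 7.0731*u + 5.7062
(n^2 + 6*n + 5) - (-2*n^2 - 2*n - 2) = 3*n^2 + 8*n + 7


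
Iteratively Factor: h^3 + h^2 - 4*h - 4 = (h - 2)*(h^2 + 3*h + 2) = (h - 2)*(h + 2)*(h + 1)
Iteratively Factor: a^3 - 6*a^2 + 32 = (a - 4)*(a^2 - 2*a - 8) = (a - 4)^2*(a + 2)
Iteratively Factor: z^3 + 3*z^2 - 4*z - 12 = (z + 2)*(z^2 + z - 6) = (z - 2)*(z + 2)*(z + 3)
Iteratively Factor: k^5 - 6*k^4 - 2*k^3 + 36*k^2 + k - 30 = (k + 2)*(k^4 - 8*k^3 + 14*k^2 + 8*k - 15) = (k + 1)*(k + 2)*(k^3 - 9*k^2 + 23*k - 15) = (k - 5)*(k + 1)*(k + 2)*(k^2 - 4*k + 3) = (k - 5)*(k - 3)*(k + 1)*(k + 2)*(k - 1)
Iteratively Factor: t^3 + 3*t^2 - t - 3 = (t - 1)*(t^2 + 4*t + 3) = (t - 1)*(t + 1)*(t + 3)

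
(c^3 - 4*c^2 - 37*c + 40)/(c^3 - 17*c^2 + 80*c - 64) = (c + 5)/(c - 8)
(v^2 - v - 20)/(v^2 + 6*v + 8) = (v - 5)/(v + 2)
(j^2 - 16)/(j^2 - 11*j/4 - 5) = 4*(j + 4)/(4*j + 5)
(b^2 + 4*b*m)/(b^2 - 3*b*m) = (b + 4*m)/(b - 3*m)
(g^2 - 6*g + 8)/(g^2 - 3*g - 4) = (g - 2)/(g + 1)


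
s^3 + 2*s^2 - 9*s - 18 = (s - 3)*(s + 2)*(s + 3)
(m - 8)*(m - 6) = m^2 - 14*m + 48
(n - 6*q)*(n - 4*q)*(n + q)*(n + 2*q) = n^4 - 7*n^3*q - 4*n^2*q^2 + 52*n*q^3 + 48*q^4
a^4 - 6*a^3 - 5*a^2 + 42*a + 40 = (a - 5)*(a - 4)*(a + 1)*(a + 2)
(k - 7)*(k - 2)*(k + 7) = k^3 - 2*k^2 - 49*k + 98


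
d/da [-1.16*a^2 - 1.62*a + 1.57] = -2.32*a - 1.62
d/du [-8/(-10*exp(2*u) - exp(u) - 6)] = (-160*exp(u) - 8)*exp(u)/(10*exp(2*u) + exp(u) + 6)^2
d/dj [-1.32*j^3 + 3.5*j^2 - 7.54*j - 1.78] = -3.96*j^2 + 7.0*j - 7.54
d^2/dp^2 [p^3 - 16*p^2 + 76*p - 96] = 6*p - 32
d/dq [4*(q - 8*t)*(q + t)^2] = 12*(q - 5*t)*(q + t)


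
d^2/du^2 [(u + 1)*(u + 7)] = 2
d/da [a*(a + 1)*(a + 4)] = 3*a^2 + 10*a + 4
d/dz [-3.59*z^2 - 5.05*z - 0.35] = -7.18*z - 5.05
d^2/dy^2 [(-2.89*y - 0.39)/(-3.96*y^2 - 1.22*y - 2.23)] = ((2.89*y + 0.39)*(7.92*y + 1.22)*(15.84*y + 2.44) - (68.6664*y + 10.1404)*(3.96*y^2 + 1.22*y + 2.23))/(3.96*y^2 + 1.22*y + 2.23)^3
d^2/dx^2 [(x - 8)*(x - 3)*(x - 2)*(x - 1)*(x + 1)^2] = 30*x^4 - 240*x^3 + 384*x^2 + 60*x - 162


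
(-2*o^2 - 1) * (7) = -14*o^2 - 7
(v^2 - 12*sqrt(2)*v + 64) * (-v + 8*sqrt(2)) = -v^3 + 20*sqrt(2)*v^2 - 256*v + 512*sqrt(2)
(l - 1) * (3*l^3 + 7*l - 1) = 3*l^4 - 3*l^3 + 7*l^2 - 8*l + 1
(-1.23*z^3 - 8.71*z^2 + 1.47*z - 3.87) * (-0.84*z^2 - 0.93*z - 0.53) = 1.0332*z^5 + 8.4603*z^4 + 7.5174*z^3 + 6.5*z^2 + 2.82*z + 2.0511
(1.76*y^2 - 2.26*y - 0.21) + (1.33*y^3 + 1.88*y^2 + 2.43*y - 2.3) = 1.33*y^3 + 3.64*y^2 + 0.17*y - 2.51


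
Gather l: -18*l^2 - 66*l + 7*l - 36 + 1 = -18*l^2 - 59*l - 35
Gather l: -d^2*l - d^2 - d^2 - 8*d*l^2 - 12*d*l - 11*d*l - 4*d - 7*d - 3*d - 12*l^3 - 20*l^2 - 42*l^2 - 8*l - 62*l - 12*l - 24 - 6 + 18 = -2*d^2 - 14*d - 12*l^3 + l^2*(-8*d - 62) + l*(-d^2 - 23*d - 82) - 12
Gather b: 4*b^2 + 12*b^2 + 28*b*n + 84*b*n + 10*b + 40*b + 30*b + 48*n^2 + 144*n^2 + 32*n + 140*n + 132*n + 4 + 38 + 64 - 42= 16*b^2 + b*(112*n + 80) + 192*n^2 + 304*n + 64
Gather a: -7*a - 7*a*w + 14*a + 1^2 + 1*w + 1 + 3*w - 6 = a*(7 - 7*w) + 4*w - 4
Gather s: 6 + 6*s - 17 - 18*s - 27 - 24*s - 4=-36*s - 42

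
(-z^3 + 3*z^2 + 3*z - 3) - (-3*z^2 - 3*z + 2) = -z^3 + 6*z^2 + 6*z - 5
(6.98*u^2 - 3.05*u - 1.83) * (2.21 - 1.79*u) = -12.4942*u^3 + 20.8853*u^2 - 3.4648*u - 4.0443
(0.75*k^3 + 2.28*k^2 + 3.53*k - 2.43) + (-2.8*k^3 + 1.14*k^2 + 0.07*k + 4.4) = -2.05*k^3 + 3.42*k^2 + 3.6*k + 1.97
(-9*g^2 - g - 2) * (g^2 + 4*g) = -9*g^4 - 37*g^3 - 6*g^2 - 8*g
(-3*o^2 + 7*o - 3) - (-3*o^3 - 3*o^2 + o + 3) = 3*o^3 + 6*o - 6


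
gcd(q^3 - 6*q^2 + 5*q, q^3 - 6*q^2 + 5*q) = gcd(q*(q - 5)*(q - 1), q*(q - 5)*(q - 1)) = q^3 - 6*q^2 + 5*q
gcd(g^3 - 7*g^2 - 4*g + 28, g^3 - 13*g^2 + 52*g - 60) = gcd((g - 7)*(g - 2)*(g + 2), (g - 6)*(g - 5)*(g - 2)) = g - 2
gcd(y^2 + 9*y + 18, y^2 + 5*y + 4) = 1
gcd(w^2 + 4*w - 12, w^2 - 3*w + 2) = w - 2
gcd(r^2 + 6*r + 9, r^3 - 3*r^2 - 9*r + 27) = r + 3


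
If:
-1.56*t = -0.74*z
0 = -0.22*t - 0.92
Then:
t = -4.18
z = -8.82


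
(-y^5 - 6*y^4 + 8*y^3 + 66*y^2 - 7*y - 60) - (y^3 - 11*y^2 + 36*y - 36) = -y^5 - 6*y^4 + 7*y^3 + 77*y^2 - 43*y - 24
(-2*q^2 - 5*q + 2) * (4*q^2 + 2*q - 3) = -8*q^4 - 24*q^3 + 4*q^2 + 19*q - 6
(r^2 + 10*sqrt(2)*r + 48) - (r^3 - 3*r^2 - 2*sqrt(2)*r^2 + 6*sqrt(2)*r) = -r^3 + 2*sqrt(2)*r^2 + 4*r^2 + 4*sqrt(2)*r + 48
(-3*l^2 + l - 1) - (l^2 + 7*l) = -4*l^2 - 6*l - 1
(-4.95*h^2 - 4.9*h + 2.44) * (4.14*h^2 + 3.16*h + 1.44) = -20.493*h^4 - 35.928*h^3 - 12.5104*h^2 + 0.6544*h + 3.5136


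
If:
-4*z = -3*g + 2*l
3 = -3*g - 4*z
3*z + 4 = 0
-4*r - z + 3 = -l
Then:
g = 7/9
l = 23/6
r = 49/24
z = -4/3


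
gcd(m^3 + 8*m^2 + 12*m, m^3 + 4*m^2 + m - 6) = m + 2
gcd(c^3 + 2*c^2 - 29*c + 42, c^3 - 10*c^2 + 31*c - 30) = c^2 - 5*c + 6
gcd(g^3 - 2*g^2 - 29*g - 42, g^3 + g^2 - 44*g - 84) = g^2 - 5*g - 14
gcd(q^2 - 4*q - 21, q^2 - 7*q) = q - 7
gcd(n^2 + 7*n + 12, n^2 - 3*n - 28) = n + 4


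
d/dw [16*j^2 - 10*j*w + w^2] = -10*j + 2*w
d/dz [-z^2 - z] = -2*z - 1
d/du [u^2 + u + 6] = 2*u + 1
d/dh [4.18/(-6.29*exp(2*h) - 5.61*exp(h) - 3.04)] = (52.5844*exp(h) + 23.4498)*exp(h)/(6.29*exp(2*h) + 5.61*exp(h) + 3.04)^2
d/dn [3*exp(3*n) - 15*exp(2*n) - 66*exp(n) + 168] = (9*exp(2*n) - 30*exp(n) - 66)*exp(n)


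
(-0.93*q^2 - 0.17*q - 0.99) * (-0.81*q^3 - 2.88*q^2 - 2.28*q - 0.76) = 0.7533*q^5 + 2.8161*q^4 + 3.4119*q^3 + 3.9456*q^2 + 2.3864*q + 0.7524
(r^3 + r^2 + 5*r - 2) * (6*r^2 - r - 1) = 6*r^5 + 5*r^4 + 28*r^3 - 18*r^2 - 3*r + 2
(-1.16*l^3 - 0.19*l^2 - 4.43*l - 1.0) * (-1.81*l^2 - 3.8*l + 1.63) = 2.0996*l^5 + 4.7519*l^4 + 6.8495*l^3 + 18.3343*l^2 - 3.4209*l - 1.63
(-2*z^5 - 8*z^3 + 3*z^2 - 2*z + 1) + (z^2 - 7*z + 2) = -2*z^5 - 8*z^3 + 4*z^2 - 9*z + 3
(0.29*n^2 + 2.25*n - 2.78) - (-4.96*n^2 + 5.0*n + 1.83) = 5.25*n^2 - 2.75*n - 4.61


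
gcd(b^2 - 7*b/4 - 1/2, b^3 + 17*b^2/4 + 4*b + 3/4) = b + 1/4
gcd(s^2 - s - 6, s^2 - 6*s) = 1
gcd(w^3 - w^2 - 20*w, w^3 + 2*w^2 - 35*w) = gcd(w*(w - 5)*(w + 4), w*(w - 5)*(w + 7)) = w^2 - 5*w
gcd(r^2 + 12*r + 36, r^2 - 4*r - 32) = 1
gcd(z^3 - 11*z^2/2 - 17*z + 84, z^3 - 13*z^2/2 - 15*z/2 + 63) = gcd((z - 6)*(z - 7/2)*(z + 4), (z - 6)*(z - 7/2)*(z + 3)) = z^2 - 19*z/2 + 21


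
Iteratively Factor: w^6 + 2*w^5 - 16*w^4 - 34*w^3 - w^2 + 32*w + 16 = (w + 1)*(w^5 + w^4 - 17*w^3 - 17*w^2 + 16*w + 16) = (w + 1)*(w + 4)*(w^4 - 3*w^3 - 5*w^2 + 3*w + 4) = (w + 1)^2*(w + 4)*(w^3 - 4*w^2 - w + 4) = (w - 4)*(w + 1)^2*(w + 4)*(w^2 - 1) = (w - 4)*(w - 1)*(w + 1)^2*(w + 4)*(w + 1)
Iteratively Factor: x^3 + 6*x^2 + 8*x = (x + 2)*(x^2 + 4*x) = x*(x + 2)*(x + 4)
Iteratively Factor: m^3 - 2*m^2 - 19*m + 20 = (m + 4)*(m^2 - 6*m + 5) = (m - 1)*(m + 4)*(m - 5)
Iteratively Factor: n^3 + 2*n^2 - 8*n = (n - 2)*(n^2 + 4*n) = n*(n - 2)*(n + 4)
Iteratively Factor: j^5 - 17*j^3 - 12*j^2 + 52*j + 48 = (j - 2)*(j^4 + 2*j^3 - 13*j^2 - 38*j - 24) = (j - 2)*(j + 1)*(j^3 + j^2 - 14*j - 24) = (j - 2)*(j + 1)*(j + 3)*(j^2 - 2*j - 8) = (j - 4)*(j - 2)*(j + 1)*(j + 3)*(j + 2)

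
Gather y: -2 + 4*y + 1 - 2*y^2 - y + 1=-2*y^2 + 3*y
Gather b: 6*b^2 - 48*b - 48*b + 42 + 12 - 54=6*b^2 - 96*b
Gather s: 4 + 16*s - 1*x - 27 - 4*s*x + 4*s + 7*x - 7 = s*(20 - 4*x) + 6*x - 30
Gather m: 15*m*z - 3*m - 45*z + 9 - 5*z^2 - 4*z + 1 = m*(15*z - 3) - 5*z^2 - 49*z + 10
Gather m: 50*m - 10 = 50*m - 10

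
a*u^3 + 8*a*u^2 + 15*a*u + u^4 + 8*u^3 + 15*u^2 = u*(a + u)*(u + 3)*(u + 5)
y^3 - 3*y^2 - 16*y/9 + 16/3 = (y - 3)*(y - 4/3)*(y + 4/3)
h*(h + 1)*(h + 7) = h^3 + 8*h^2 + 7*h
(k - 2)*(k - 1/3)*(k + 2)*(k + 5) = k^4 + 14*k^3/3 - 17*k^2/3 - 56*k/3 + 20/3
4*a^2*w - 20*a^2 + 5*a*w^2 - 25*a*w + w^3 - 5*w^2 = (a + w)*(4*a + w)*(w - 5)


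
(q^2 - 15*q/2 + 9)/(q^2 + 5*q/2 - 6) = (q - 6)/(q + 4)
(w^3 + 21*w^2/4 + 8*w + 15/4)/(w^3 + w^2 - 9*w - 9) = (w + 5/4)/(w - 3)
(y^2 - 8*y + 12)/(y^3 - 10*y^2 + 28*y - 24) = 1/(y - 2)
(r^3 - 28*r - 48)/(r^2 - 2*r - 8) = (r^2 - 2*r - 24)/(r - 4)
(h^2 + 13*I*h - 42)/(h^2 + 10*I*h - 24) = (h + 7*I)/(h + 4*I)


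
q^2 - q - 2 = (q - 2)*(q + 1)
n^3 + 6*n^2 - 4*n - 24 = (n - 2)*(n + 2)*(n + 6)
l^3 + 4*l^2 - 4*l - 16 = (l - 2)*(l + 2)*(l + 4)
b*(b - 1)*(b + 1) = b^3 - b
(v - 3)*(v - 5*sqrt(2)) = v^2 - 5*sqrt(2)*v - 3*v + 15*sqrt(2)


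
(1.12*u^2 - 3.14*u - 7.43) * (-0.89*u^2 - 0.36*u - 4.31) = -0.9968*u^4 + 2.3914*u^3 + 2.9159*u^2 + 16.2082*u + 32.0233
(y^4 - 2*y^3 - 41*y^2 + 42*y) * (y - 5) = y^5 - 7*y^4 - 31*y^3 + 247*y^2 - 210*y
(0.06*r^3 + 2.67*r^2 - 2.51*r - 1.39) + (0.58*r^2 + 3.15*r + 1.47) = 0.06*r^3 + 3.25*r^2 + 0.64*r + 0.0800000000000001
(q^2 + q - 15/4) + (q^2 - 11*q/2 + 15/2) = 2*q^2 - 9*q/2 + 15/4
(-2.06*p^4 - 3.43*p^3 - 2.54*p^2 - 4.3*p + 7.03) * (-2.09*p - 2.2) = 4.3054*p^5 + 11.7007*p^4 + 12.8546*p^3 + 14.575*p^2 - 5.2327*p - 15.466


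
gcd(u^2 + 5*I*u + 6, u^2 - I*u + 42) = u + 6*I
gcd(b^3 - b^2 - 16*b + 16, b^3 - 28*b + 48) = b - 4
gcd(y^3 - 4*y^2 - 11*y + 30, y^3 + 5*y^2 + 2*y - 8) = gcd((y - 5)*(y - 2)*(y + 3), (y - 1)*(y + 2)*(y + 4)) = 1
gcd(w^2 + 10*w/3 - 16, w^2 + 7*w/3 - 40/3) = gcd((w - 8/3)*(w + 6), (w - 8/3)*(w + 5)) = w - 8/3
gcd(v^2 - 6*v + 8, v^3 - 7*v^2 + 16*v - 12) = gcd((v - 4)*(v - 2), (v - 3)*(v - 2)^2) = v - 2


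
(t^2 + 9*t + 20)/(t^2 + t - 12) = (t + 5)/(t - 3)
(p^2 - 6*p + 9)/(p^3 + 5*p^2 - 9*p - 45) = (p - 3)/(p^2 + 8*p + 15)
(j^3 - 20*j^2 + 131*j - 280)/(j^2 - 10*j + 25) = (j^2 - 15*j + 56)/(j - 5)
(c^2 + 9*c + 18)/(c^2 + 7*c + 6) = (c + 3)/(c + 1)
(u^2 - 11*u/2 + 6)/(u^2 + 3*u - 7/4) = 2*(2*u^2 - 11*u + 12)/(4*u^2 + 12*u - 7)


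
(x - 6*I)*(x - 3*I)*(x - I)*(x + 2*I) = x^4 - 8*I*x^3 - 7*x^2 - 36*I*x - 36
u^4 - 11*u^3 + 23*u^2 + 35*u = u*(u - 7)*(u - 5)*(u + 1)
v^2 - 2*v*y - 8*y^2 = (v - 4*y)*(v + 2*y)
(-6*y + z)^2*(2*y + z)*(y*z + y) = 72*y^4*z + 72*y^4 + 12*y^3*z^2 + 12*y^3*z - 10*y^2*z^3 - 10*y^2*z^2 + y*z^4 + y*z^3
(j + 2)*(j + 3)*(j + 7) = j^3 + 12*j^2 + 41*j + 42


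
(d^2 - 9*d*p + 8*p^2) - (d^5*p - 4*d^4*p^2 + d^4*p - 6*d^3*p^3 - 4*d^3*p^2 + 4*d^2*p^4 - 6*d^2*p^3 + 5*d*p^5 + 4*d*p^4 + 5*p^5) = -d^5*p + 4*d^4*p^2 - d^4*p + 6*d^3*p^3 + 4*d^3*p^2 - 4*d^2*p^4 + 6*d^2*p^3 + d^2 - 5*d*p^5 - 4*d*p^4 - 9*d*p - 5*p^5 + 8*p^2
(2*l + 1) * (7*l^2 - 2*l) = 14*l^3 + 3*l^2 - 2*l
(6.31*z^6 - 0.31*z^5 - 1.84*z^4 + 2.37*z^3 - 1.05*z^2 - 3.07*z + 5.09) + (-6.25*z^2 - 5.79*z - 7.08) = 6.31*z^6 - 0.31*z^5 - 1.84*z^4 + 2.37*z^3 - 7.3*z^2 - 8.86*z - 1.99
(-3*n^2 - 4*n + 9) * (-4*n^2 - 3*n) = 12*n^4 + 25*n^3 - 24*n^2 - 27*n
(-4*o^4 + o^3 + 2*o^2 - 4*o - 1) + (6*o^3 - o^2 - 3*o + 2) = -4*o^4 + 7*o^3 + o^2 - 7*o + 1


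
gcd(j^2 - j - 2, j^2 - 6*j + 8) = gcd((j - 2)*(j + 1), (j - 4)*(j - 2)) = j - 2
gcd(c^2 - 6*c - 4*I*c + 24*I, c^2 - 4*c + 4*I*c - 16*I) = 1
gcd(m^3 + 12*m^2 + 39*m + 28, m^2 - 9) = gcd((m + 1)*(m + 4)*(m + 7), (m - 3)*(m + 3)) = 1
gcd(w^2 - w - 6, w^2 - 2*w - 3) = w - 3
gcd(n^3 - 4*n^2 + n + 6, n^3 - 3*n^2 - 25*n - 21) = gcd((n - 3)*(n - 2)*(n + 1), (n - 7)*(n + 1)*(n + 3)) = n + 1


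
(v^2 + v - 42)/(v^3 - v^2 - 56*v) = (v - 6)/(v*(v - 8))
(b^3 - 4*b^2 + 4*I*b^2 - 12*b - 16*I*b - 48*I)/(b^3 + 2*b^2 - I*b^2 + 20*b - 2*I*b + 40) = (b - 6)/(b - 5*I)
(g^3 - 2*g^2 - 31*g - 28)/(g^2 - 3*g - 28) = g + 1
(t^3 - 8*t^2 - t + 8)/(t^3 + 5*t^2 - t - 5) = (t - 8)/(t + 5)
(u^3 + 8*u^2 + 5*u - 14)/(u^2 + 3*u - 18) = (u^3 + 8*u^2 + 5*u - 14)/(u^2 + 3*u - 18)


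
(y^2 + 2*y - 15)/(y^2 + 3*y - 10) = (y - 3)/(y - 2)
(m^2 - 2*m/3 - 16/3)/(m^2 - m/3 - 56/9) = 3*(m + 2)/(3*m + 7)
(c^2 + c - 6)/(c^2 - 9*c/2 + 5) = 2*(c + 3)/(2*c - 5)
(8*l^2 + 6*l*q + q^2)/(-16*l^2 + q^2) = (2*l + q)/(-4*l + q)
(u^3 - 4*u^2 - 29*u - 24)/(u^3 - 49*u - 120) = (u + 1)/(u + 5)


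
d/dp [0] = 0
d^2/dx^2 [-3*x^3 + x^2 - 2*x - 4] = 2 - 18*x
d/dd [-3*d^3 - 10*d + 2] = -9*d^2 - 10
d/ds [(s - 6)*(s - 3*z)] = 2*s - 3*z - 6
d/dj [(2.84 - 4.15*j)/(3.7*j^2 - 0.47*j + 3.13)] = (15.355*j^2 - 21.016*j - 11.6547)/(13.69*j^4 - 3.478*j^3 + 23.3829*j^2 - 2.9422*j + 9.7969)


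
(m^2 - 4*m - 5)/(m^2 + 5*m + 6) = (m^2 - 4*m - 5)/(m^2 + 5*m + 6)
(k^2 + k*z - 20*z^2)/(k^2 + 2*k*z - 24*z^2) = (k + 5*z)/(k + 6*z)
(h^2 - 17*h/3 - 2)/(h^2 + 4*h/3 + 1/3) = (h - 6)/(h + 1)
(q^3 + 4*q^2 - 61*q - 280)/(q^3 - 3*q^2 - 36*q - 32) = (q^2 + 12*q + 35)/(q^2 + 5*q + 4)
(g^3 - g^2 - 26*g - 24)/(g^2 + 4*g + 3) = (g^2 - 2*g - 24)/(g + 3)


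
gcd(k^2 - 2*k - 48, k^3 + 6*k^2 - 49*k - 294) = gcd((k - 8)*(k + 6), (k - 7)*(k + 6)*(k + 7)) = k + 6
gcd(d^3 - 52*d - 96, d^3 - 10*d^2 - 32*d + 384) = d^2 - 2*d - 48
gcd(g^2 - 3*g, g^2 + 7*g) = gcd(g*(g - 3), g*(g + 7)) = g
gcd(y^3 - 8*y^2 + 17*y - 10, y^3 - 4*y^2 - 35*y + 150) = y - 5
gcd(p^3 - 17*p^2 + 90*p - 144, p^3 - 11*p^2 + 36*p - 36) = p^2 - 9*p + 18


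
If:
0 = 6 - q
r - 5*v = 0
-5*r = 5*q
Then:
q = 6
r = -6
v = -6/5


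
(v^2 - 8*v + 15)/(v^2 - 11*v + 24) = (v - 5)/(v - 8)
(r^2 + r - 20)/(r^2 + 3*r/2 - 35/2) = 2*(r - 4)/(2*r - 7)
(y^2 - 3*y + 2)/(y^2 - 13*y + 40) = (y^2 - 3*y + 2)/(y^2 - 13*y + 40)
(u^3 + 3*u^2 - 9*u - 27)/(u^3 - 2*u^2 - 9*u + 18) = (u + 3)/(u - 2)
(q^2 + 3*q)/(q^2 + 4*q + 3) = q/(q + 1)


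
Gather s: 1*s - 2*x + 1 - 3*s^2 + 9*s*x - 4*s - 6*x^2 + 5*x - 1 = -3*s^2 + s*(9*x - 3) - 6*x^2 + 3*x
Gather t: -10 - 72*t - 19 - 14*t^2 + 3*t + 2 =-14*t^2 - 69*t - 27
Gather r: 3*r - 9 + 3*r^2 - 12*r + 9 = 3*r^2 - 9*r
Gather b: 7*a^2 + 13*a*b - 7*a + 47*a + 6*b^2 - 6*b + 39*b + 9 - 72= 7*a^2 + 40*a + 6*b^2 + b*(13*a + 33) - 63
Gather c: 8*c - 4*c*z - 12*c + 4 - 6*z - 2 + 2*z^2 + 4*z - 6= c*(-4*z - 4) + 2*z^2 - 2*z - 4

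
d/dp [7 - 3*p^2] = -6*p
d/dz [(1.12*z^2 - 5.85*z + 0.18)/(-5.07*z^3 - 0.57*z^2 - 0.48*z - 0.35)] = (5.6784*z^4 - 59.319*z^3 - 1.1343*z^2 - 0.5788*z + 2.1339)/(25.7049*z^6 + 5.7798*z^5 + 5.1921*z^4 + 4.0962*z^3 + 0.6294*z^2 + 0.336*z + 0.1225)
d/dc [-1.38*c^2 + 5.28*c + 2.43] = 5.28 - 2.76*c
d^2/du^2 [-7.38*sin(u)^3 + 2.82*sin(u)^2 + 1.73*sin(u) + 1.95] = 3.80499999999999*sin(u) - 16.605*sin(3*u) + 5.64*cos(2*u)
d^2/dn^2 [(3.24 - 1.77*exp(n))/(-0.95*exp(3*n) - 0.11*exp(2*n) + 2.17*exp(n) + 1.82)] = (6.3897*exp(6*n) - 25.762005*exp(5*n) + 10.892457*exp(4*n) + 53.408493*exp(3*n) - 45.971352*exp(2*n) - 24.841866*exp(n) + 18.659004)*exp(n)/(0.857375*exp(9*n) + 0.297825*exp(8*n) - 5.84079*exp(7*n) - 6.286909*exp(6*n) + 12.200454*exp(5*n) + 23.999451*exp(4*n) + 1.828631*exp(3*n) - 24.617502*exp(2*n) - 21.563724*exp(n) - 6.028568)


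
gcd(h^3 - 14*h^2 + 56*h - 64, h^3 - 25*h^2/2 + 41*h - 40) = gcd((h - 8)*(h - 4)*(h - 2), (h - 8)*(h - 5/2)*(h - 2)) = h^2 - 10*h + 16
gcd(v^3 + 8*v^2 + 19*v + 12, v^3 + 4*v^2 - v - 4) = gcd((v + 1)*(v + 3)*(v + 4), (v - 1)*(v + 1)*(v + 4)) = v^2 + 5*v + 4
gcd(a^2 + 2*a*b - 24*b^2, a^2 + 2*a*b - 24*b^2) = a^2 + 2*a*b - 24*b^2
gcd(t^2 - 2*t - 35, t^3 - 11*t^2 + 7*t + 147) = t - 7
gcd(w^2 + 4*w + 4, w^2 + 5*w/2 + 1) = w + 2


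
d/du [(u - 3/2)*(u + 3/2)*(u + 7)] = 3*u^2 + 14*u - 9/4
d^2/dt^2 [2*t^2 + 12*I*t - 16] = 4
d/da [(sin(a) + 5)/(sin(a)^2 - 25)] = -cos(a)/(sin(a) - 5)^2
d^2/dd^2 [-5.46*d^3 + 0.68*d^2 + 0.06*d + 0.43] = 1.36 - 32.76*d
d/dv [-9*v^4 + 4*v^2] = -36*v^3 + 8*v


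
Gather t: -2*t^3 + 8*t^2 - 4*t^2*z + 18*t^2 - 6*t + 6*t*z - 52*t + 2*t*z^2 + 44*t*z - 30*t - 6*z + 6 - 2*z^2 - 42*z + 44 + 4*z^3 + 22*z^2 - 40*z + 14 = -2*t^3 + t^2*(26 - 4*z) + t*(2*z^2 + 50*z - 88) + 4*z^3 + 20*z^2 - 88*z + 64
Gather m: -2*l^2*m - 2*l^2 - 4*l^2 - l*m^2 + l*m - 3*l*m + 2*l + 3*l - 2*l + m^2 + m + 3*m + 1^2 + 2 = -6*l^2 + 3*l + m^2*(1 - l) + m*(-2*l^2 - 2*l + 4) + 3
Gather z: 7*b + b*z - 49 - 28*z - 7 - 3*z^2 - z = 7*b - 3*z^2 + z*(b - 29) - 56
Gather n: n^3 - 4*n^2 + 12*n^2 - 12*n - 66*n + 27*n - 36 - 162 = n^3 + 8*n^2 - 51*n - 198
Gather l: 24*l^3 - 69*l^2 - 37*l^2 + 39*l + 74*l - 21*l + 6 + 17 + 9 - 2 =24*l^3 - 106*l^2 + 92*l + 30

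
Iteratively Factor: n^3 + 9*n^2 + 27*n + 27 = (n + 3)*(n^2 + 6*n + 9) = (n + 3)^2*(n + 3)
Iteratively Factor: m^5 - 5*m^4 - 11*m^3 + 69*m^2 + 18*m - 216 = (m + 3)*(m^4 - 8*m^3 + 13*m^2 + 30*m - 72) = (m - 3)*(m + 3)*(m^3 - 5*m^2 - 2*m + 24) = (m - 4)*(m - 3)*(m + 3)*(m^2 - m - 6) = (m - 4)*(m - 3)*(m + 2)*(m + 3)*(m - 3)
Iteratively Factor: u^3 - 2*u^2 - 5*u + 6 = (u + 2)*(u^2 - 4*u + 3) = (u - 1)*(u + 2)*(u - 3)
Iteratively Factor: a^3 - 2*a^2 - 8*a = (a + 2)*(a^2 - 4*a) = a*(a + 2)*(a - 4)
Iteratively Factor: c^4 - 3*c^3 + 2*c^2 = (c)*(c^3 - 3*c^2 + 2*c) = c*(c - 1)*(c^2 - 2*c) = c^2*(c - 1)*(c - 2)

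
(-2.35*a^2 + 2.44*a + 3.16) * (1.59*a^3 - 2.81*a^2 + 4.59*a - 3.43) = -3.7365*a^5 + 10.4831*a^4 - 12.6185*a^3 + 10.3805*a^2 + 6.1352*a - 10.8388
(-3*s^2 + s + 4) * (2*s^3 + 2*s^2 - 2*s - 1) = -6*s^5 - 4*s^4 + 16*s^3 + 9*s^2 - 9*s - 4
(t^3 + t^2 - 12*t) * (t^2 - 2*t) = t^5 - t^4 - 14*t^3 + 24*t^2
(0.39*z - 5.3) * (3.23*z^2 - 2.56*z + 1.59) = 1.2597*z^3 - 18.1174*z^2 + 14.1881*z - 8.427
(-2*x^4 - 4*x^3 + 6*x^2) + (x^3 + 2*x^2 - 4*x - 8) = -2*x^4 - 3*x^3 + 8*x^2 - 4*x - 8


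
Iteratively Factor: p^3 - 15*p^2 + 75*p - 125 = (p - 5)*(p^2 - 10*p + 25) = (p - 5)^2*(p - 5)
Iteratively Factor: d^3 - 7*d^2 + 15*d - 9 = (d - 1)*(d^2 - 6*d + 9) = (d - 3)*(d - 1)*(d - 3)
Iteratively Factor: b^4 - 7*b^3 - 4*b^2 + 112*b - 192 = (b - 4)*(b^3 - 3*b^2 - 16*b + 48) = (b - 4)*(b + 4)*(b^2 - 7*b + 12) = (b - 4)*(b - 3)*(b + 4)*(b - 4)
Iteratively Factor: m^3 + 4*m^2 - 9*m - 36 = (m - 3)*(m^2 + 7*m + 12) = (m - 3)*(m + 4)*(m + 3)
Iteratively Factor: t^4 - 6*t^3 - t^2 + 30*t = (t)*(t^3 - 6*t^2 - t + 30) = t*(t - 5)*(t^2 - t - 6) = t*(t - 5)*(t - 3)*(t + 2)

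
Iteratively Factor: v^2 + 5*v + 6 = (v + 2)*(v + 3)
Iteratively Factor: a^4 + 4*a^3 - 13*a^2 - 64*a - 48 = (a - 4)*(a^3 + 8*a^2 + 19*a + 12) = (a - 4)*(a + 4)*(a^2 + 4*a + 3) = (a - 4)*(a + 3)*(a + 4)*(a + 1)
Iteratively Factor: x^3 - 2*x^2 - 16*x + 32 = (x - 2)*(x^2 - 16) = (x - 2)*(x + 4)*(x - 4)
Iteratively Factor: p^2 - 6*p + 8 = (p - 4)*(p - 2)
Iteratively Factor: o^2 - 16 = (o + 4)*(o - 4)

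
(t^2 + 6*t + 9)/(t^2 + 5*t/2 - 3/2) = 2*(t + 3)/(2*t - 1)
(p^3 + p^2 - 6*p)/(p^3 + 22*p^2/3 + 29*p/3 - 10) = 3*p*(p - 2)/(3*p^2 + 13*p - 10)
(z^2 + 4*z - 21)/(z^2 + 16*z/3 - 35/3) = 3*(z - 3)/(3*z - 5)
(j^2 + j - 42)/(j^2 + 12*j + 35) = (j - 6)/(j + 5)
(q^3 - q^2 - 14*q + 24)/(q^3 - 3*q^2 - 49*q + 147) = (q^2 + 2*q - 8)/(q^2 - 49)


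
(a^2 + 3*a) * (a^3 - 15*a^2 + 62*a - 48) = a^5 - 12*a^4 + 17*a^3 + 138*a^2 - 144*a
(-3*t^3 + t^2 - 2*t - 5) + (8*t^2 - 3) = -3*t^3 + 9*t^2 - 2*t - 8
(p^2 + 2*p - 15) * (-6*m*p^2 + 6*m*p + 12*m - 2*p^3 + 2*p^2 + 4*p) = -6*m*p^4 - 6*m*p^3 + 114*m*p^2 - 66*m*p - 180*m - 2*p^5 - 2*p^4 + 38*p^3 - 22*p^2 - 60*p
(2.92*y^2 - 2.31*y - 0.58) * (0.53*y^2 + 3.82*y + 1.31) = 1.5476*y^4 + 9.9301*y^3 - 5.3064*y^2 - 5.2417*y - 0.7598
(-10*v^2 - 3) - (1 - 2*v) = -10*v^2 + 2*v - 4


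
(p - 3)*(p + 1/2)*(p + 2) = p^3 - p^2/2 - 13*p/2 - 3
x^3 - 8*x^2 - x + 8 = (x - 8)*(x - 1)*(x + 1)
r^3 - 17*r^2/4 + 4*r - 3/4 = (r - 3)*(r - 1)*(r - 1/4)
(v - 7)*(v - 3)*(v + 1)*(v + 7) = v^4 - 2*v^3 - 52*v^2 + 98*v + 147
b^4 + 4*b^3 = b^3*(b + 4)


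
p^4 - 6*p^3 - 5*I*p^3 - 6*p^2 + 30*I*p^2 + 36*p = p*(p - 6)*(p - 3*I)*(p - 2*I)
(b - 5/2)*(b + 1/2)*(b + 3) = b^3 + b^2 - 29*b/4 - 15/4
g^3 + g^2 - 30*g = g*(g - 5)*(g + 6)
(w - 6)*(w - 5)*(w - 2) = w^3 - 13*w^2 + 52*w - 60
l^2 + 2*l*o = l*(l + 2*o)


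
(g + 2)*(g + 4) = g^2 + 6*g + 8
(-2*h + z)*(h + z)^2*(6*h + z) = -12*h^4 - 20*h^3*z - 3*h^2*z^2 + 6*h*z^3 + z^4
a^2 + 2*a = a*(a + 2)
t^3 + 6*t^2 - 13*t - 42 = (t - 3)*(t + 2)*(t + 7)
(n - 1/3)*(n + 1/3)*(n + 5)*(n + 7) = n^4 + 12*n^3 + 314*n^2/9 - 4*n/3 - 35/9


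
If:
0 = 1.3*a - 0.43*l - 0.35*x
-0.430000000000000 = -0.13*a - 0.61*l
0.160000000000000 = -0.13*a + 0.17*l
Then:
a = -0.24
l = 0.76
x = -1.83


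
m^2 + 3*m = m*(m + 3)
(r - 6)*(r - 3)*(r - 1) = r^3 - 10*r^2 + 27*r - 18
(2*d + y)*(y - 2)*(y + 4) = 2*d*y^2 + 4*d*y - 16*d + y^3 + 2*y^2 - 8*y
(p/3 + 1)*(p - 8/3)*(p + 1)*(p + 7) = p^4/3 + 25*p^3/9 + 5*p^2/9 - 185*p/9 - 56/3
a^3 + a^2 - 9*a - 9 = (a - 3)*(a + 1)*(a + 3)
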